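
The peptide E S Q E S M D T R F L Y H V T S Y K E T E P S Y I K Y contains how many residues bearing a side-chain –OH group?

11

Serine (S), threonine (T), and tyrosine (Y) each carry a hydroxyl group on the side chain.
Matching residues: S2, S5, T8, Y12, T15, S16, Y17, T20, S23, Y24, Y27.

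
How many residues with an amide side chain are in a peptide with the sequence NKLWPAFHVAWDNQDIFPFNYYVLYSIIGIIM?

4

The amide-side-chain residues are Asn (N) and Gln (Q).
Matching residues: N1, N13, Q14, N20.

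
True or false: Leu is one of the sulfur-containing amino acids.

The sulfur-bearing residues are cysteine (–SH) and methionine (–S–CH₃).
Leucine is not in this group.

False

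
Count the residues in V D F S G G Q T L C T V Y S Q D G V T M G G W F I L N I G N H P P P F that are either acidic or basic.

3

Acidic: D, E. Basic: H, K, R.
Acidic residues here: D2, D16 (2).
Basic residues here: H31 (1).
The two groups share no amino acid, so total = 2 + 1 = 3.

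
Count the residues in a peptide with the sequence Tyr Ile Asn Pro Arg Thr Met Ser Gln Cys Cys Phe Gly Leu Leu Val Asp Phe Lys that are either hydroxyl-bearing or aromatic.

5

Hydroxyl-bearing: S, T, Y. Aromatic: F, W, Y.
Hydroxyl-bearing residues here: Tyr1, Thr6, Ser8 (3).
Aromatic residues here: Tyr1, Phe12, Phe18 (3).
Y is in both groups, so the 1 Y residue must not be double-counted.
Total = 3 + 3 − 1 = 5.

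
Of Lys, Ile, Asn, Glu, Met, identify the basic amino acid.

K, R, and H are the three residues with basic side chains (ε-amine, guanidinium, and imidazole respectively).
Of the listed options, only Lys belongs to this group.

Lys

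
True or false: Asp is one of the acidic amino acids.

Aspartate (D) and glutamate (E) have carboxylic-acid side chains and are the acidic amino acids.
Aspartate is in this group.

True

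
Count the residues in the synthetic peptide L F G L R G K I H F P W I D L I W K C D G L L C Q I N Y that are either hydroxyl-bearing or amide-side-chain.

Hydroxyl-bearing: S, T, Y. Amide-side-chain: N, Q.
Hydroxyl-bearing residues here: Y28 (1).
Amide-side-chain residues here: Q25, N27 (2).
The two groups share no amino acid, so total = 1 + 2 = 3.

3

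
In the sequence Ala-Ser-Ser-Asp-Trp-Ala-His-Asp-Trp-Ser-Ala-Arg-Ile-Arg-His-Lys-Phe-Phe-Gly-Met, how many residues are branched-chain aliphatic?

V, L, and I make up the branched-chain aliphatic group.
Matching residues: Ile13.

1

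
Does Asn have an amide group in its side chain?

Yes

Only N (asparagine) and Q (glutamine) carry a side-chain carboxamide.
Asparagine is in this group.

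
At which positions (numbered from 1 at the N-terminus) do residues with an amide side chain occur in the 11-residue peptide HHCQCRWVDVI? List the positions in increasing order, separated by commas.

4

Asparagine (N) and glutamine (Q) have uncharged amide side chains.
Matching residues: Q4.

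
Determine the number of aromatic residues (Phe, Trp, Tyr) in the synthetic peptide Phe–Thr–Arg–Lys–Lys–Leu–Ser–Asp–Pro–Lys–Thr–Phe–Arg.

2

Matching residues: Phe1, Phe12.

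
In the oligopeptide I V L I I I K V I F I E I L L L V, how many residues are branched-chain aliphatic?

14

V, L, and I make up the branched-chain aliphatic group.
Matching residues: I1, V2, L3, I4, I5, I6, V8, I9, I11, I13, L14, L15, L16, V17.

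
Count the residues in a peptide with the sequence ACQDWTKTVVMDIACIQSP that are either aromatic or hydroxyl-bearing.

Aromatic: F, W, Y. Hydroxyl-bearing: S, T, Y.
Aromatic residues here: W5 (1).
Hydroxyl-bearing residues here: T6, T8, S18 (3).
(Y belongs to both groups, but none appear in this sequence.) Total = 1 + 3 = 4.

4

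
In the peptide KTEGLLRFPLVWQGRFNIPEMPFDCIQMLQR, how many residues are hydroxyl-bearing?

The –OH-bearing residues are Ser, Thr (aliphatic alcohols), and Tyr (phenol).
Matching residues: T2.

1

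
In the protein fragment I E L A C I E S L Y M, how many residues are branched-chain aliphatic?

Valine (V), leucine (L), and isoleucine (I) are the branched-chain amino acids.
Matching residues: I1, L3, I6, L9.

4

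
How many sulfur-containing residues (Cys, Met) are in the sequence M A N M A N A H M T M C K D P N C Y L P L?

Matching residues: M1, M4, M9, M11, C12, C17.

6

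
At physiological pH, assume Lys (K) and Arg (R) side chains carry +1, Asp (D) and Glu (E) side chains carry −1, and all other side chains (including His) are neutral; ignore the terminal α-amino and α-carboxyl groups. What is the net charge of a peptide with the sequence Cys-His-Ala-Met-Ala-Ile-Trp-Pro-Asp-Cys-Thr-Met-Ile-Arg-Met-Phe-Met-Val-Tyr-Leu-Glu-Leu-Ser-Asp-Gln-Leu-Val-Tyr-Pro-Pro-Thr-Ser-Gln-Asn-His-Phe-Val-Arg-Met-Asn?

-1

Positive (K, R): Arg14, Arg38 → +2.
Negative (D, E): Asp9, Glu21, Asp24 → −3.
Net charge = (+2) + (−3) = −1.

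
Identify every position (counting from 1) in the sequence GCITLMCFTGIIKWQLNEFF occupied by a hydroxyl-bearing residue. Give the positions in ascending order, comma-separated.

Matching residues: T4, T9.

4, 9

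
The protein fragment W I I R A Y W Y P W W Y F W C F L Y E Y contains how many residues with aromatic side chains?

12

F, W, and Y each carry an aromatic ring on the side chain.
Matching residues: W1, Y6, W7, Y8, W10, W11, Y12, F13, W14, F16, Y18, Y20.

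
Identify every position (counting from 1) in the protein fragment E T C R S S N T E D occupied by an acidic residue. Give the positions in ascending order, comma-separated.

1, 9, 10

Aspartate (D) and glutamate (E) have carboxylic-acid side chains and are the acidic amino acids.
Matching residues: E1, E9, D10.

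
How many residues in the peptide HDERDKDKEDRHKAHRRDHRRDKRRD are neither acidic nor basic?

Acidic: D, E. Basic: K, R, H. All other residues are neither.
Matching residues: A14.

1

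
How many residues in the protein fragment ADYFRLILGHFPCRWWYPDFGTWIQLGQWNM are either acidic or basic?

5

Acidic: D, E. Basic: H, K, R.
Acidic residues here: D2, D19 (2).
Basic residues here: R5, H10, R14 (3).
The two groups share no amino acid, so total = 2 + 3 = 5.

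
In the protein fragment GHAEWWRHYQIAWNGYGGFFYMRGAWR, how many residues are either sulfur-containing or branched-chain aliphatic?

2

Sulfur-containing: C, M. Branched-chain aliphatic: I, L, V.
Sulfur-containing residues here: M22 (1).
Branched-chain aliphatic residues here: I11 (1).
The two groups share no amino acid, so total = 1 + 1 = 2.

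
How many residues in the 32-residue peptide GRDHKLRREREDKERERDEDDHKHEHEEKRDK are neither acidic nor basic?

Acidic: D, E. Basic: K, R, H. All other residues are neither.
Matching residues: G1, L6.

2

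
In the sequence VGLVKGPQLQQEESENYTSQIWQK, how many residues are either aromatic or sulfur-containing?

Aromatic: F, W, Y. Sulfur-containing: C, M.
Aromatic residues here: Y17, W22 (2).
Sulfur-containing residues here: none (0).
The two groups share no amino acid, so total = 2 + 0 = 2.

2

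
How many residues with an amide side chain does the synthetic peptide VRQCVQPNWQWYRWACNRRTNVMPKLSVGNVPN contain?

8

The amide-side-chain residues are Asn (N) and Gln (Q).
Matching residues: Q3, Q6, N8, Q10, N17, N21, N30, N33.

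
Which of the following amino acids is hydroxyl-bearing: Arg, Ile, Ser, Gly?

Ser

The –OH-bearing residues are Ser, Thr (aliphatic alcohols), and Tyr (phenol).
Of the listed options, only Ser belongs to this group.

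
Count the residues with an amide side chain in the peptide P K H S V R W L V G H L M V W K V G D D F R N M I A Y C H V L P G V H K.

Only N (asparagine) and Q (glutamine) carry a side-chain carboxamide.
Matching residues: N23.

1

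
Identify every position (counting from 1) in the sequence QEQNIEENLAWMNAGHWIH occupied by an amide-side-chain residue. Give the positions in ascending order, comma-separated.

1, 3, 4, 8, 13

Asparagine (N) and glutamine (Q) have uncharged amide side chains.
Matching residues: Q1, Q3, N4, N8, N13.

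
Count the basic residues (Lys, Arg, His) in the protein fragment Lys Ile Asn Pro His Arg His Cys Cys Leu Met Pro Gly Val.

4

Matching residues: Lys1, His5, Arg6, His7.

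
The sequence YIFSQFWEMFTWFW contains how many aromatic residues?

Phenylalanine (F), tryptophan (W), and tyrosine (Y) have aromatic ring side chains.
Matching residues: Y1, F3, F6, W7, F10, W12, F13, W14.

8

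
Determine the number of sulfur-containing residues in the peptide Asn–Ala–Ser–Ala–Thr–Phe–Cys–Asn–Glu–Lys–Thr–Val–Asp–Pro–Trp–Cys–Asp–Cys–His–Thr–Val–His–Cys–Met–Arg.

5

Cysteine (C, thiol) and methionine (M, thioether) are the two sulfur-containing amino acids.
Matching residues: Cys7, Cys16, Cys18, Cys23, Met24.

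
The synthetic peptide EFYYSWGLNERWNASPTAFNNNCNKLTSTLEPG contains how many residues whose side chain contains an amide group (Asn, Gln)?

6

Matching residues: N9, N13, N20, N21, N22, N24.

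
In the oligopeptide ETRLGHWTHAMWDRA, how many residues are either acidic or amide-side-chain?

Acidic: D, E. Amide-side-chain: N, Q.
Acidic residues here: E1, D13 (2).
Amide-side-chain residues here: none (0).
The two groups share no amino acid, so total = 2 + 0 = 2.

2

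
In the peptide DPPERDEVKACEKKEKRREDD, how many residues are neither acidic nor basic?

5

Acidic: D, E. Basic: K, R, H. All other residues are neither.
Matching residues: P2, P3, V8, A10, C11.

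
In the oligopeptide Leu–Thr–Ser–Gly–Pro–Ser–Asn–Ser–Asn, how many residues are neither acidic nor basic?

Acidic: D, E. Basic: K, R, H. All other residues are neither.
Matching residues: Leu1, Thr2, Ser3, Gly4, Pro5, Ser6, Asn7, Ser8, Asn9.

9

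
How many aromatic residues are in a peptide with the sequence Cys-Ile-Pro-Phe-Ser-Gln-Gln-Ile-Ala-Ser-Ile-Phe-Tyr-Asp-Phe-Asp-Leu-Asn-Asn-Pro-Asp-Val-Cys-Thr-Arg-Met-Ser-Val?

F, W, and Y each carry an aromatic ring on the side chain.
Matching residues: Phe4, Phe12, Tyr13, Phe15.

4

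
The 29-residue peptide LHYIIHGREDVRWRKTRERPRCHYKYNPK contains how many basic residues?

Lysine (K), arginine (R), and histidine (H) have basic, nitrogen-containing side chains.
Matching residues: H2, H6, R8, R12, R14, K15, R17, R19, R21, H23, K25, K29.

12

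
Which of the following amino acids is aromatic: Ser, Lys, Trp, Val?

Trp

The aromatic amino acids are Phe (F, benzyl), Trp (W, indole), and Tyr (Y, phenol).
Of the listed options, only Trp belongs to this group.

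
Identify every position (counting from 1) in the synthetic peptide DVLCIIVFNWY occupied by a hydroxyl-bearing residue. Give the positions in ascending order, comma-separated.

Serine (S), threonine (T), and tyrosine (Y) each carry a hydroxyl group on the side chain.
Matching residues: Y11.

11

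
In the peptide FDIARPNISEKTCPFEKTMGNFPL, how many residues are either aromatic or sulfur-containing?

Aromatic: F, W, Y. Sulfur-containing: C, M.
Aromatic residues here: F1, F15, F22 (3).
Sulfur-containing residues here: C13, M19 (2).
The two groups share no amino acid, so total = 3 + 2 = 5.

5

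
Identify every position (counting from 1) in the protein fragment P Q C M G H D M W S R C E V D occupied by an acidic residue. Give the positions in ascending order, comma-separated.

7, 13, 15

Aspartate (D) and glutamate (E) have carboxylic-acid side chains and are the acidic amino acids.
Matching residues: D7, E13, D15.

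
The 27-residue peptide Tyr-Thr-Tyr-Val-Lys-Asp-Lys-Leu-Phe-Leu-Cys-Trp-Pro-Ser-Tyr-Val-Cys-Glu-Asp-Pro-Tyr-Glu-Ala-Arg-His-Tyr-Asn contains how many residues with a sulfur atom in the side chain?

Cysteine (C, thiol) and methionine (M, thioether) are the two sulfur-containing amino acids.
Matching residues: Cys11, Cys17.

2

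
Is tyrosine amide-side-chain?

No

The amide-side-chain residues are Asn (N) and Gln (Q).
Tyrosine is not in this group.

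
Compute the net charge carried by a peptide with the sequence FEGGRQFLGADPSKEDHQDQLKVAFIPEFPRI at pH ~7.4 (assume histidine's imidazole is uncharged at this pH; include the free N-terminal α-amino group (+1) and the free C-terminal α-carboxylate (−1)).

-2

The side chains ionized at physiological pH are Lys/Arg (+1) and Asp/Glu (−1); with His treated as neutral, nothing else contributes.
Positive (K, R): R5, K14, K22, R31 → +4.
Negative (D, E): E2, D11, E15, D16, D19, E28 → −6.
The N-terminus (+1) and C-terminus (−1) cancel.
Net charge = (+4) + (−6) = −2.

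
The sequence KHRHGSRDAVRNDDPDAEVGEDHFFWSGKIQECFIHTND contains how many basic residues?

9

K, R, and H are the three residues with basic side chains (ε-amine, guanidinium, and imidazole respectively).
Matching residues: K1, H2, R3, H4, R7, R11, H23, K29, H36.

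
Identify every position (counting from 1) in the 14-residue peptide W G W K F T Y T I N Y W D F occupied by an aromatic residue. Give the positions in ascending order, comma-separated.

F, W, and Y each carry an aromatic ring on the side chain.
Matching residues: W1, W3, F5, Y7, Y11, W12, F14.

1, 3, 5, 7, 11, 12, 14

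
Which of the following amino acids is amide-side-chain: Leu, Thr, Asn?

Asn

Asparagine (N) and glutamine (Q) have uncharged amide side chains.
Of the listed options, only Asn belongs to this group.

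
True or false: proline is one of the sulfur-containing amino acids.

False

Cysteine (C, thiol) and methionine (M, thioether) are the two sulfur-containing amino acids.
Proline is not in this group.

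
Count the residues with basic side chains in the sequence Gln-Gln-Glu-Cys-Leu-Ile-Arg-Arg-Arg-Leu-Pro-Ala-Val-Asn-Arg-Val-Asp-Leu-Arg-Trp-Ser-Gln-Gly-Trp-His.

6

The basic amino acids are Lys (K), Arg (R), and His (H).
Matching residues: Arg7, Arg8, Arg9, Arg15, Arg19, His25.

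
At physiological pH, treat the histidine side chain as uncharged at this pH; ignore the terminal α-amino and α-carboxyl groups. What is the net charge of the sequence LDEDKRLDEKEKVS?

-2

The side chains ionized at physiological pH are Lys/Arg (+1) and Asp/Glu (−1); with His treated as neutral, nothing else contributes.
Positive (K, R): K5, R6, K10, K12 → +4.
Negative (D, E): D2, E3, D4, D8, E9, E11 → −6.
Net charge = (+4) + (−6) = −2.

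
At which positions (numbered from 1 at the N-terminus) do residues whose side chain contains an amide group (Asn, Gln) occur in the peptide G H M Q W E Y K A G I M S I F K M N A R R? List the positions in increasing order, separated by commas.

4, 18

Matching residues: Q4, N18.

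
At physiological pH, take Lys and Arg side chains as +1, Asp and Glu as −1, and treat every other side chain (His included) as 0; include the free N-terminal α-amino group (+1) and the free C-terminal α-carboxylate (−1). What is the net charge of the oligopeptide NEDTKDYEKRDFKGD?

Positive (K, R): K5, K9, R10, K13 → +4.
Negative (D, E): E2, D3, D6, E8, D11, D15 → −6.
The N-terminus (+1) and C-terminus (−1) cancel.
Net charge = (+4) + (−6) = −2.

-2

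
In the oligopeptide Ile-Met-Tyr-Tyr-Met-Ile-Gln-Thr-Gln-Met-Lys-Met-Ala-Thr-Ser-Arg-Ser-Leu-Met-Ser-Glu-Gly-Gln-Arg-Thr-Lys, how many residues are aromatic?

The aromatic amino acids are Phe (F, benzyl), Trp (W, indole), and Tyr (Y, phenol).
Matching residues: Tyr3, Tyr4.

2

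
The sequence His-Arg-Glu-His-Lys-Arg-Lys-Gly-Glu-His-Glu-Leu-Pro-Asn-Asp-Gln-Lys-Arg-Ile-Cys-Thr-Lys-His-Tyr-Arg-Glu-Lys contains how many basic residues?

K, R, and H are the three residues with basic side chains (ε-amine, guanidinium, and imidazole respectively).
Matching residues: His1, Arg2, His4, Lys5, Arg6, Lys7, His10, Lys17, Arg18, Lys22, His23, Arg25, Lys27.

13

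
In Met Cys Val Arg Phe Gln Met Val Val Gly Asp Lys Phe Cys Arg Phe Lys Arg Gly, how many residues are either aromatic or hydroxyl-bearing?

Aromatic: F, W, Y. Hydroxyl-bearing: S, T, Y.
Aromatic residues here: Phe5, Phe13, Phe16 (3).
Hydroxyl-bearing residues here: none (0).
(Y belongs to both groups, but none appear in this sequence.) Total = 3 + 0 = 3.

3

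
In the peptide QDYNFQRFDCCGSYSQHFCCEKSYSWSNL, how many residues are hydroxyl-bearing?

S, T, and Y are the three residues with a side-chain hydroxyl.
Matching residues: Y3, S13, Y14, S15, S23, Y24, S25, S27.

8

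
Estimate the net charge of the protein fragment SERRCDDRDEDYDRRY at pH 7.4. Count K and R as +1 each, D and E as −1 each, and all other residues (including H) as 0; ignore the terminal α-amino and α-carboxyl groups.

-2

Positive (K, R): R3, R4, R8, R14, R15 → +5.
Negative (D, E): E2, D6, D7, D9, E10, D11, D13 → −7.
Net charge = (+5) + (−7) = −2.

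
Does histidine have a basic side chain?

The basic amino acids are Lys (K), Arg (R), and His (H).
Histidine is in this group.

Yes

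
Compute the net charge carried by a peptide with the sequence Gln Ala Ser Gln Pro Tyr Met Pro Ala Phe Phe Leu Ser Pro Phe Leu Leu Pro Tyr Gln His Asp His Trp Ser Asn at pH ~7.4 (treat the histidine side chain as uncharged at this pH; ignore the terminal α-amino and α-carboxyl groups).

-1

At pH ~7.4 the Lys and Arg side chains are protonated (+1), the Asp and Glu side chains are deprotonated (−1), and with His taken as neutral all other side chains carry no charge.
Positive (K, R): none → +0.
Negative (D, E): Asp22 → −1.
Net charge = (+0) + (−1) = −1.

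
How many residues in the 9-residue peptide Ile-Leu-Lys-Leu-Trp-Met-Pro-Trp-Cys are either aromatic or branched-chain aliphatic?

5

Aromatic: F, W, Y. Branched-chain aliphatic: I, L, V.
Aromatic residues here: Trp5, Trp8 (2).
Branched-chain aliphatic residues here: Ile1, Leu2, Leu4 (3).
The two groups share no amino acid, so total = 2 + 3 = 5.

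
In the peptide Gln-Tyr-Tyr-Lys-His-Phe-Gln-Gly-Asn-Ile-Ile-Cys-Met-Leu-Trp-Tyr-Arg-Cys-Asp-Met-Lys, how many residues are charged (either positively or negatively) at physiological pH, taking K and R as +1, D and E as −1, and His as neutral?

Charged side chains at pH ~7.4: K, R (positive); D, E (negative).
Matching residues: Lys4, Arg17, Asp19, Lys21.

4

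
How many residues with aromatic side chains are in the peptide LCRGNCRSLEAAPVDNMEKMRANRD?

The aromatic amino acids are Phe (F, benzyl), Trp (W, indole), and Tyr (Y, phenol).
None of the 25 residues belong to this group.

0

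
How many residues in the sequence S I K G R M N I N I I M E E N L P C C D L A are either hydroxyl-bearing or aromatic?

Hydroxyl-bearing: S, T, Y. Aromatic: F, W, Y.
Hydroxyl-bearing residues here: S1 (1).
Aromatic residues here: none (0).
(Y belongs to both groups, but none appear in this sequence.) Total = 1 + 0 = 1.

1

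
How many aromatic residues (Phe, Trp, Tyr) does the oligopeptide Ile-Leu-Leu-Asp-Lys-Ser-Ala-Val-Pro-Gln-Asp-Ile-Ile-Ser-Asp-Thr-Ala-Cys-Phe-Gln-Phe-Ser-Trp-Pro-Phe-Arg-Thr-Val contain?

4

Matching residues: Phe19, Phe21, Trp23, Phe25.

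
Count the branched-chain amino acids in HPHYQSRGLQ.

V, L, and I make up the branched-chain aliphatic group.
Matching residues: L9.

1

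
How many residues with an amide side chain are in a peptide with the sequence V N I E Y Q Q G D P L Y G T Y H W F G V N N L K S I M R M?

The amide-side-chain residues are Asn (N) and Gln (Q).
Matching residues: N2, Q6, Q7, N21, N22.

5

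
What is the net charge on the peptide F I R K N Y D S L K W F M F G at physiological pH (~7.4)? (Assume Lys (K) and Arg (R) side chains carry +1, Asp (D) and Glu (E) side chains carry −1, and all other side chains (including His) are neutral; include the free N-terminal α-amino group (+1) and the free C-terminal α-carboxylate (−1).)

+2

Positive (K, R): R3, K4, K10 → +3.
Negative (D, E): D7 → −1.
The N-terminus (+1) and C-terminus (−1) cancel.
Net charge = (+3) + (−1) = +2.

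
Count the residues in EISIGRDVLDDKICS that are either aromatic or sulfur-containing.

Aromatic: F, W, Y. Sulfur-containing: C, M.
Aromatic residues here: none (0).
Sulfur-containing residues here: C14 (1).
The two groups share no amino acid, so total = 0 + 1 = 1.

1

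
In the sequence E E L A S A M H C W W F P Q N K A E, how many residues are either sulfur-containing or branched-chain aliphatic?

3

Sulfur-containing: C, M. Branched-chain aliphatic: I, L, V.
Sulfur-containing residues here: M7, C9 (2).
Branched-chain aliphatic residues here: L3 (1).
The two groups share no amino acid, so total = 2 + 1 = 3.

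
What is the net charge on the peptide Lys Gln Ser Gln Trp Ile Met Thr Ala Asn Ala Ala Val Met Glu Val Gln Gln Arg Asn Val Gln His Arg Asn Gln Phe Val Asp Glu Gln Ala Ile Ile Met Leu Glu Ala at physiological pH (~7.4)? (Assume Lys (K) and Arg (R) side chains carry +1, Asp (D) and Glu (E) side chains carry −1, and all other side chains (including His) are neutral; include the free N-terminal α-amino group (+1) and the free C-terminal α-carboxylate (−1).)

Positive (K, R): Lys1, Arg19, Arg24 → +3.
Negative (D, E): Glu15, Asp29, Glu30, Glu37 → −4.
The N-terminus (+1) and C-terminus (−1) cancel.
Net charge = (+3) + (−4) = −1.

-1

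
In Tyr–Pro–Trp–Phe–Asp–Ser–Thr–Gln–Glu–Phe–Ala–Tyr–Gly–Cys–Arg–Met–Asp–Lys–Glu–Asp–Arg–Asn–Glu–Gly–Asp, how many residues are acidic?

The acidic residues are Asp (D) and Glu (E), whose side chains end in a carboxylate group.
Matching residues: Asp5, Glu9, Asp17, Glu19, Asp20, Glu23, Asp25.

7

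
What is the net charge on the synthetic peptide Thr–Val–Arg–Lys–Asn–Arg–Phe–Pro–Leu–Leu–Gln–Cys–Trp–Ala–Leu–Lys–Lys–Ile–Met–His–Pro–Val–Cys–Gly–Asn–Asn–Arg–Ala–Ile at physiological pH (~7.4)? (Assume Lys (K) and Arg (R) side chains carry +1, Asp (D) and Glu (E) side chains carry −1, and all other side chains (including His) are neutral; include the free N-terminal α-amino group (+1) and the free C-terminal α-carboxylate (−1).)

+6

Positive (K, R): Arg3, Lys4, Arg6, Lys16, Lys17, Arg27 → +6.
Negative (D, E): none → −0.
The N-terminus (+1) and C-terminus (−1) cancel.
Net charge = (+6) + (−0) = +6.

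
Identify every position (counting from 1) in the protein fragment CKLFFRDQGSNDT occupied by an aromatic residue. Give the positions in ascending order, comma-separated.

Phenylalanine (F), tryptophan (W), and tyrosine (Y) have aromatic ring side chains.
Matching residues: F4, F5.

4, 5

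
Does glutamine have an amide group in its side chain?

Asparagine (N) and glutamine (Q) have uncharged amide side chains.
Glutamine is in this group.

Yes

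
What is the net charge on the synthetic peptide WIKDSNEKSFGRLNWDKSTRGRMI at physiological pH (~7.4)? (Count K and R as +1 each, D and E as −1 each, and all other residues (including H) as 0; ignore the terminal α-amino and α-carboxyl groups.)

+3

Positive (K, R): K3, K8, R12, K17, R20, R22 → +6.
Negative (D, E): D4, E7, D16 → −3.
Net charge = (+6) + (−3) = +3.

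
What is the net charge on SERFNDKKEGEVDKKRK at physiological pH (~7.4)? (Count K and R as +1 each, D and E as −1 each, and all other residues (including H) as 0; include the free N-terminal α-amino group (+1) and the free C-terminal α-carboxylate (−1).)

+2

Positive (K, R): R3, K7, K8, K14, K15, R16, K17 → +7.
Negative (D, E): E2, D6, E9, E11, D13 → −5.
The N-terminus (+1) and C-terminus (−1) cancel.
Net charge = (+7) + (−5) = +2.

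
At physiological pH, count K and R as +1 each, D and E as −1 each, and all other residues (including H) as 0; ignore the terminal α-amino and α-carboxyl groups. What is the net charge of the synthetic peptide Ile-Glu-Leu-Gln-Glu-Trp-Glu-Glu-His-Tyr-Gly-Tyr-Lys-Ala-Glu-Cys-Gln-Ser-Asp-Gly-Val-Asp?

-6

Positive (K, R): Lys13 → +1.
Negative (D, E): Glu2, Glu5, Glu7, Glu8, Glu15, Asp19, Asp22 → −7.
Net charge = (+1) + (−7) = −6.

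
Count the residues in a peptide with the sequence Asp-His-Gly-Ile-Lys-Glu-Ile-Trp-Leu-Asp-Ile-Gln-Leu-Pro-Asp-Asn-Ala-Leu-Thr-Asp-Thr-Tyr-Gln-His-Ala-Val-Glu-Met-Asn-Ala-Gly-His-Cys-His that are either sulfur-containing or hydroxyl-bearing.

Sulfur-containing: C, M. Hydroxyl-bearing: S, T, Y.
Sulfur-containing residues here: Met28, Cys33 (2).
Hydroxyl-bearing residues here: Thr19, Thr21, Tyr22 (3).
The two groups share no amino acid, so total = 2 + 3 = 5.

5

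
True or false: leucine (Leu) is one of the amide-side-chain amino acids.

False

Only N (asparagine) and Q (glutamine) carry a side-chain carboxamide.
Leucine is not in this group.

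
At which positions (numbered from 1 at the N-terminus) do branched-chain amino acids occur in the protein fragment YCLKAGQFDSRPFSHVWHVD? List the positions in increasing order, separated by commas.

3, 16, 19

V, L, and I make up the branched-chain aliphatic group.
Matching residues: L3, V16, V19.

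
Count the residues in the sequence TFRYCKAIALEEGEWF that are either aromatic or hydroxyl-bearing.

Aromatic: F, W, Y. Hydroxyl-bearing: S, T, Y.
Aromatic residues here: F2, Y4, W15, F16 (4).
Hydroxyl-bearing residues here: T1, Y4 (2).
Y is in both groups, so the 1 Y residue must not be double-counted.
Total = 4 + 2 − 1 = 5.

5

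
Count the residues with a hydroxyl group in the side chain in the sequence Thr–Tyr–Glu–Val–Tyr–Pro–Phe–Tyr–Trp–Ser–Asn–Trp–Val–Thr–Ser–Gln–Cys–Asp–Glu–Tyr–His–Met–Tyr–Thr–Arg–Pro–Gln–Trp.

S, T, and Y are the three residues with a side-chain hydroxyl.
Matching residues: Thr1, Tyr2, Tyr5, Tyr8, Ser10, Thr14, Ser15, Tyr20, Tyr23, Thr24.

10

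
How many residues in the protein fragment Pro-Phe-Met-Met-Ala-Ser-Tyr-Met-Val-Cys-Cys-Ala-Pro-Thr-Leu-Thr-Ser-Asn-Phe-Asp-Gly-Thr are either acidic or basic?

Acidic: D, E. Basic: H, K, R.
Acidic residues here: Asp20 (1).
Basic residues here: none (0).
The two groups share no amino acid, so total = 1 + 0 = 1.

1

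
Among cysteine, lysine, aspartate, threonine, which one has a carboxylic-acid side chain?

aspartate

Only D (aspartate) and E (glutamate) carry a side-chain carboxylic acid.
Of the listed options, only aspartate belongs to this group.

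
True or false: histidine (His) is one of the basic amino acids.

K, R, and H are the three residues with basic side chains (ε-amine, guanidinium, and imidazole respectively).
Histidine is in this group.

True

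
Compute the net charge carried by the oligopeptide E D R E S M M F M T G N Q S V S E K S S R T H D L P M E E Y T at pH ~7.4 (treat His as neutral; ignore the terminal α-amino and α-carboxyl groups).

-4

Near pH 7.4, K and R contribute +1 each, D and E contribute −1 each, and every other side chain (His included, as stated) is uncharged.
Positive (K, R): R3, K18, R21 → +3.
Negative (D, E): E1, D2, E4, E17, D24, E28, E29 → −7.
Net charge = (+3) + (−7) = −4.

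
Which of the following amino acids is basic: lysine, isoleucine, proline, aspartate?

K, R, and H are the three residues with basic side chains (ε-amine, guanidinium, and imidazole respectively).
Of the listed options, only lysine belongs to this group.

lysine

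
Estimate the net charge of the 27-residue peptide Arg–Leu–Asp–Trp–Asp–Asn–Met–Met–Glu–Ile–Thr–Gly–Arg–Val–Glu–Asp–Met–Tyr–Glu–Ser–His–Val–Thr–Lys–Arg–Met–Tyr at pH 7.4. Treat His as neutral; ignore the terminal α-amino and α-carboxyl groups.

At pH ~7.4 the Lys and Arg side chains are protonated (+1), the Asp and Glu side chains are deprotonated (−1), and with His taken as neutral all other side chains carry no charge.
Positive (K, R): Arg1, Arg13, Lys24, Arg25 → +4.
Negative (D, E): Asp3, Asp5, Glu9, Glu15, Asp16, Glu19 → −6.
Net charge = (+4) + (−6) = −2.

-2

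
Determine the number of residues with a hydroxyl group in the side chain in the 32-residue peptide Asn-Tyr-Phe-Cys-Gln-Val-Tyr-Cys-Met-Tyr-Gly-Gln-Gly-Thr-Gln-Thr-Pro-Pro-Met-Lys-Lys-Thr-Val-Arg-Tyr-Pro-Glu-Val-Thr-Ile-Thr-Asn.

9

Serine (S), threonine (T), and tyrosine (Y) each carry a hydroxyl group on the side chain.
Matching residues: Tyr2, Tyr7, Tyr10, Thr14, Thr16, Thr22, Tyr25, Thr29, Thr31.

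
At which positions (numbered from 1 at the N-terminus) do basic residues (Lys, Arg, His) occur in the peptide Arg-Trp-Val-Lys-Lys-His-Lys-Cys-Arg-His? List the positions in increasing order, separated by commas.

1, 4, 5, 6, 7, 9, 10

Matching residues: Arg1, Lys4, Lys5, His6, Lys7, Arg9, His10.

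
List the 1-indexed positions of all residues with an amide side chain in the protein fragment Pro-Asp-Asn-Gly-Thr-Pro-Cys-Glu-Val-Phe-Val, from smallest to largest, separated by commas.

3

Asparagine (N) and glutamine (Q) have uncharged amide side chains.
Matching residues: Asn3.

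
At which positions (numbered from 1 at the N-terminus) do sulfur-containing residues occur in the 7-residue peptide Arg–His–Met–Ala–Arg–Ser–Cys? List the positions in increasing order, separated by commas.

Only Cys (C) and Met (M) have a sulfur atom in the side chain.
Matching residues: Met3, Cys7.

3, 7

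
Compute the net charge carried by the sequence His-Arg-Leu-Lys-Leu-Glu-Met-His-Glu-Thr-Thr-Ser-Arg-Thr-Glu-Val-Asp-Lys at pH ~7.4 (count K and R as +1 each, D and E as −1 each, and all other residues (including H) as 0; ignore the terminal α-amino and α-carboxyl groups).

Positive (K, R): Arg2, Lys4, Arg13, Lys18 → +4.
Negative (D, E): Glu6, Glu9, Glu15, Asp17 → −4.
Net charge = (+4) + (−4) = 0.

0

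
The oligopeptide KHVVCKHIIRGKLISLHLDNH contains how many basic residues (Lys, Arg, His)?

8

Matching residues: K1, H2, K6, H7, R10, K12, H17, H21.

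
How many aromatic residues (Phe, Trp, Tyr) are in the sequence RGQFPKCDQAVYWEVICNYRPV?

Matching residues: F4, Y12, W13, Y19.

4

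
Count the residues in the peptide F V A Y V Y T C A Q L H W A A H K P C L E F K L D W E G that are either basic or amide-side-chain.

5

Basic: H, K, R. Amide-side-chain: N, Q.
Basic residues here: H12, H16, K17, K23 (4).
Amide-side-chain residues here: Q10 (1).
The two groups share no amino acid, so total = 4 + 1 = 5.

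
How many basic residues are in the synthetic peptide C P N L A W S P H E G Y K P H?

K, R, and H are the three residues with basic side chains (ε-amine, guanidinium, and imidazole respectively).
Matching residues: H9, K13, H15.

3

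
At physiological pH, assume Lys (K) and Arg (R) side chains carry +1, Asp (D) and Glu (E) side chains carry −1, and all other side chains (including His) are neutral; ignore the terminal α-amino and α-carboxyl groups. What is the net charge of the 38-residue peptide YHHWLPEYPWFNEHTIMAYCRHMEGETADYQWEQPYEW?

Positive (K, R): R21 → +1.
Negative (D, E): E7, E13, E24, E26, D29, E33, E37 → −7.
Net charge = (+1) + (−7) = −6.

-6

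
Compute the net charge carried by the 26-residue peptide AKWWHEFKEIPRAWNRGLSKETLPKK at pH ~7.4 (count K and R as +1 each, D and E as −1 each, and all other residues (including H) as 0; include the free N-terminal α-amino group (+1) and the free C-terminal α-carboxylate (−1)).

+4

Positive (K, R): K2, K8, R12, R16, K20, K25, K26 → +7.
Negative (D, E): E6, E9, E21 → −3.
The N-terminus (+1) and C-terminus (−1) cancel.
Net charge = (+7) + (−3) = +4.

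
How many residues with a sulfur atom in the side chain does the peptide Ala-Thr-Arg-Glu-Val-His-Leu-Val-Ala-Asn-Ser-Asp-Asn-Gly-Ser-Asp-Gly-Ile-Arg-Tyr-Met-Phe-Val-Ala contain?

1

The sulfur-bearing residues are cysteine (–SH) and methionine (–S–CH₃).
Matching residues: Met21.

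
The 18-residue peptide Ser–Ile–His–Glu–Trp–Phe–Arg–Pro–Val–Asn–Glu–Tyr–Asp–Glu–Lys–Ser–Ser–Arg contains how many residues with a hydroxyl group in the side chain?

The –OH-bearing residues are Ser, Thr (aliphatic alcohols), and Tyr (phenol).
Matching residues: Ser1, Tyr12, Ser16, Ser17.

4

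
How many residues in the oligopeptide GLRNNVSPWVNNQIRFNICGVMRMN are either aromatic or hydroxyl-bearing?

Aromatic: F, W, Y. Hydroxyl-bearing: S, T, Y.
Aromatic residues here: W9, F16 (2).
Hydroxyl-bearing residues here: S7 (1).
(Y belongs to both groups, but none appear in this sequence.) Total = 2 + 1 = 3.

3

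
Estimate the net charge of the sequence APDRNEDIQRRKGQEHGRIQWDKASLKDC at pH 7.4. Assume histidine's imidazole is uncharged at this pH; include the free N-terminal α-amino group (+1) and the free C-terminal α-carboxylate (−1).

+1

Near pH 7.4, K and R contribute +1 each, D and E contribute −1 each, and every other side chain (His included, as stated) is uncharged.
Positive (K, R): R4, R10, R11, K12, R18, K23, K27 → +7.
Negative (D, E): D3, E6, D7, E15, D22, D28 → −6.
The N-terminus (+1) and C-terminus (−1) cancel.
Net charge = (+7) + (−6) = +1.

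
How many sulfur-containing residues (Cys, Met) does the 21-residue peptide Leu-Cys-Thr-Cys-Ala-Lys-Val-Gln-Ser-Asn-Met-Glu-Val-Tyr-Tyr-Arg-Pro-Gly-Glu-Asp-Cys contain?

Matching residues: Cys2, Cys4, Met11, Cys21.

4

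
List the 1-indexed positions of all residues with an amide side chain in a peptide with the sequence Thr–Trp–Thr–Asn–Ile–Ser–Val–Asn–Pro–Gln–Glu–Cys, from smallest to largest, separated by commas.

Asparagine (N) and glutamine (Q) have uncharged amide side chains.
Matching residues: Asn4, Asn8, Gln10.

4, 8, 10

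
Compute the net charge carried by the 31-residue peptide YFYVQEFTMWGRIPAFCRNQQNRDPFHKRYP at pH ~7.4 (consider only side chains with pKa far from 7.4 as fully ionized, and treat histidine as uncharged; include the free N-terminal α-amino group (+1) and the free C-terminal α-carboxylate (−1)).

The side chains ionized at physiological pH are Lys/Arg (+1) and Asp/Glu (−1); with His treated as neutral, nothing else contributes.
Positive (K, R): R12, R18, R23, K28, R29 → +5.
Negative (D, E): E6, D24 → −2.
The N-terminus (+1) and C-terminus (−1) cancel.
Net charge = (+5) + (−2) = +3.

+3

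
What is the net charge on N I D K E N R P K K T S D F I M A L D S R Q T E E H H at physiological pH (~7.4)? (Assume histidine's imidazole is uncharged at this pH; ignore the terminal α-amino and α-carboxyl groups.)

-1

Near pH 7.4, K and R contribute +1 each, D and E contribute −1 each, and every other side chain (His included, as stated) is uncharged.
Positive (K, R): K4, R7, K9, K10, R21 → +5.
Negative (D, E): D3, E5, D13, D19, E24, E25 → −6.
Net charge = (+5) + (−6) = −1.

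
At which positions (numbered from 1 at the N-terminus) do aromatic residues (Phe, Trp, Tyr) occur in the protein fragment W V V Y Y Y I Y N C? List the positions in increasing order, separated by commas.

1, 4, 5, 6, 8

Matching residues: W1, Y4, Y5, Y6, Y8.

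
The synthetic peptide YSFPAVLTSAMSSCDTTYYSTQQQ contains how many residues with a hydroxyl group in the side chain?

S, T, and Y are the three residues with a side-chain hydroxyl.
Matching residues: Y1, S2, T8, S9, S12, S13, T16, T17, Y18, Y19, S20, T21.

12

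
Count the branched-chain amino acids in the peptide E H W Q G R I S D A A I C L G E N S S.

3

V, L, and I make up the branched-chain aliphatic group.
Matching residues: I7, I12, L14.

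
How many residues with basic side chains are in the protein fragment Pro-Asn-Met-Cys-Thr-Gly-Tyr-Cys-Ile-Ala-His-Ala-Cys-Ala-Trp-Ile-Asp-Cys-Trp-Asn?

The basic amino acids are Lys (K), Arg (R), and His (H).
Matching residues: His11.

1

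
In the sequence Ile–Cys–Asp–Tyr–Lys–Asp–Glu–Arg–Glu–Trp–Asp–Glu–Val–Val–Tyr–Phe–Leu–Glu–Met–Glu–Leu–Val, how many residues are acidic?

Only D (aspartate) and E (glutamate) carry a side-chain carboxylic acid.
Matching residues: Asp3, Asp6, Glu7, Glu9, Asp11, Glu12, Glu18, Glu20.

8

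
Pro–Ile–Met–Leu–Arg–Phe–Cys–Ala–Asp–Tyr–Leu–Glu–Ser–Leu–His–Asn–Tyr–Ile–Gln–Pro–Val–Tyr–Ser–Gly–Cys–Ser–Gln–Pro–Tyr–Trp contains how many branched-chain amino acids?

6

Valine (V), leucine (L), and isoleucine (I) are the branched-chain amino acids.
Matching residues: Ile2, Leu4, Leu11, Leu14, Ile18, Val21.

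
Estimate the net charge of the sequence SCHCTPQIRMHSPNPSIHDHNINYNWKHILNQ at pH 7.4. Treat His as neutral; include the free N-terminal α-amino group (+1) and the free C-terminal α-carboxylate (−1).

At pH ~7.4 the Lys and Arg side chains are protonated (+1), the Asp and Glu side chains are deprotonated (−1), and with His taken as neutral all other side chains carry no charge.
Positive (K, R): R9, K27 → +2.
Negative (D, E): D19 → −1.
The N-terminus (+1) and C-terminus (−1) cancel.
Net charge = (+2) + (−1) = +1.

+1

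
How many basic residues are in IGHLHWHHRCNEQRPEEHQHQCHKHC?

The basic amino acids are Lys (K), Arg (R), and His (H).
Matching residues: H3, H5, H7, H8, R9, R14, H18, H20, H23, K24, H25.

11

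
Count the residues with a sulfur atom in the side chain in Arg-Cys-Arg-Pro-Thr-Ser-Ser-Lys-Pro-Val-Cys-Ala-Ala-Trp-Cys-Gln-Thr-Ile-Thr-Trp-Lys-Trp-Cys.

4

Only Cys (C) and Met (M) have a sulfur atom in the side chain.
Matching residues: Cys2, Cys11, Cys15, Cys23.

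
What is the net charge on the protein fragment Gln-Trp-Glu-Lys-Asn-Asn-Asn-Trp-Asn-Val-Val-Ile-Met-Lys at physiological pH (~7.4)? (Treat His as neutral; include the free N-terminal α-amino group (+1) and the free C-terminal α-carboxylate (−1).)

The side chains ionized at physiological pH are Lys/Arg (+1) and Asp/Glu (−1); with His treated as neutral, nothing else contributes.
Positive (K, R): Lys4, Lys14 → +2.
Negative (D, E): Glu3 → −1.
The N-terminus (+1) and C-terminus (−1) cancel.
Net charge = (+2) + (−1) = +1.

+1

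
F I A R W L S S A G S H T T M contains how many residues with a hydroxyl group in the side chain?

5

The –OH-bearing residues are Ser, Thr (aliphatic alcohols), and Tyr (phenol).
Matching residues: S7, S8, S11, T13, T14.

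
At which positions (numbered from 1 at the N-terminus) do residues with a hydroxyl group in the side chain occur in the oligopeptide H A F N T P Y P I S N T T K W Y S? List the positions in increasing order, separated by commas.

5, 7, 10, 12, 13, 16, 17

Serine (S), threonine (T), and tyrosine (Y) each carry a hydroxyl group on the side chain.
Matching residues: T5, Y7, S10, T12, T13, Y16, S17.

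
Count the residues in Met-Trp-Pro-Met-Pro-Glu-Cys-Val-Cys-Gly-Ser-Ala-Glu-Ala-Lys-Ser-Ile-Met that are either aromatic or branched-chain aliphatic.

3

Aromatic: F, W, Y. Branched-chain aliphatic: I, L, V.
Aromatic residues here: Trp2 (1).
Branched-chain aliphatic residues here: Val8, Ile17 (2).
The two groups share no amino acid, so total = 1 + 2 = 3.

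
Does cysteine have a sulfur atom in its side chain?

Yes

Cysteine (C, thiol) and methionine (M, thioether) are the two sulfur-containing amino acids.
Cysteine is in this group.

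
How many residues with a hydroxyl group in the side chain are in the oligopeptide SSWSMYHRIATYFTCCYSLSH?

10

The –OH-bearing residues are Ser, Thr (aliphatic alcohols), and Tyr (phenol).
Matching residues: S1, S2, S4, Y6, T11, Y12, T14, Y17, S18, S20.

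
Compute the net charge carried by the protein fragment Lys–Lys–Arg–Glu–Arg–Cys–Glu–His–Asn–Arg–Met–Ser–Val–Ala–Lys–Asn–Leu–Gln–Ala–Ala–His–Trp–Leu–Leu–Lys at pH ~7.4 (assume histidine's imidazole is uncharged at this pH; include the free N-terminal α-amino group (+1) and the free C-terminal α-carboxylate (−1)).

+5

The side chains ionized at physiological pH are Lys/Arg (+1) and Asp/Glu (−1); with His treated as neutral, nothing else contributes.
Positive (K, R): Lys1, Lys2, Arg3, Arg5, Arg10, Lys15, Lys25 → +7.
Negative (D, E): Glu4, Glu7 → −2.
The N-terminus (+1) and C-terminus (−1) cancel.
Net charge = (+7) + (−2) = +5.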